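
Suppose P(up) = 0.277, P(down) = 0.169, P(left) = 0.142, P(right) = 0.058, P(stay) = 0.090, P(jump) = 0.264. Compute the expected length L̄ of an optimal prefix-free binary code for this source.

2.438 bits/symbol

Repeatedly combine the two least-probable nodes; the expected code length is the sum of the merged weights.
merge 29/500 + 9/100 → 37/250
merge 71/500 + 37/250 → 29/100
merge 169/1000 + 33/125 → 433/1000
merge 277/1000 + 29/100 → 567/1000
merge 433/1000 + 567/1000 → 1
L = 37/250 + 29/100 + 433/1000 + 567/1000 + 1 = 1219/500 = 2.438 bits/symbol.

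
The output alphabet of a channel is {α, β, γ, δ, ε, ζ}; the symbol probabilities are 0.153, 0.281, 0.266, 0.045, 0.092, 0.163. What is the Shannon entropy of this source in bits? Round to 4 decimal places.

H = −Σ pᵢ log₂ pᵢ.
−0.153·log₂(0.153) = 0.4144
−0.281·log₂(0.281) = 0.5146
−0.266·log₂(0.266) = 0.5082
−0.045·log₂(0.045) = 0.2013
−0.092·log₂(0.092) = 0.3167
−0.163·log₂(0.163) = 0.4266
Sum ≈ 2.3818 → 2.3818 bits.

2.3818 bits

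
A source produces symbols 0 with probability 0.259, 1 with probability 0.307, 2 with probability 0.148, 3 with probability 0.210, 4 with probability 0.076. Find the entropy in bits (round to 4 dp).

H = −Σ pᵢ log₂ pᵢ.
−0.259·log₂(0.259) = 0.5048
−0.307·log₂(0.307) = 0.5230
−0.148·log₂(0.148) = 0.4079
−0.210·log₂(0.210) = 0.4728
−0.076·log₂(0.076) = 0.2826
Sum ≈ 2.1911 → 2.1911 bits.

2.1911 bits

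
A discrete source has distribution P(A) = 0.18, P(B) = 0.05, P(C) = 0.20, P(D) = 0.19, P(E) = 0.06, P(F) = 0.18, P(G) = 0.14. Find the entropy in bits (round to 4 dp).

2.6670 bits

H = −Σ pᵢ log₂ pᵢ.
−0.18·log₂(0.18) = 0.4453
−0.05·log₂(0.05) = 0.2161
−0.20·log₂(0.20) = 0.4644
−0.19·log₂(0.19) = 0.4552
−0.06·log₂(0.06) = 0.2435
−0.18·log₂(0.18) = 0.4453
−0.14·log₂(0.14) = 0.3971
Sum ≈ 2.6670 → 2.6670 bits.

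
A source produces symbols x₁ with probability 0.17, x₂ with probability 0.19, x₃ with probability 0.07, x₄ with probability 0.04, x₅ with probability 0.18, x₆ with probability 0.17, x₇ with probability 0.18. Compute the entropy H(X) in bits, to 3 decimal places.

2.669 bits

H = −Σ pᵢ log₂ pᵢ.
−0.17·log₂(0.17) = 0.4346
−0.19·log₂(0.19) = 0.4552
−0.07·log₂(0.07) = 0.2686
−0.04·log₂(0.04) = 0.1858
−0.18·log₂(0.18) = 0.4453
−0.17·log₂(0.17) = 0.4346
−0.18·log₂(0.18) = 0.4453
Sum ≈ 2.6693 → 2.669 bits.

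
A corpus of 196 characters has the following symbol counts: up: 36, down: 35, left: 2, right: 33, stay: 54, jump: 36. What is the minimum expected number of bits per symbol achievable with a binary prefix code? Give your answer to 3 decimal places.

2.536 bits/symbol

Probabilities are the counts divided by 196.
Repeatedly combine the two least-probable nodes; the expected code length is the sum of the merged weights.
merge 1/98 + 33/196 → 5/28
merge 5/28 + 5/28 → 5/14
merge 9/49 + 9/49 → 18/49
merge 27/98 + 5/14 → 31/49
merge 18/49 + 31/49 → 1
L = 5/28 + 5/14 + 18/49 + 31/49 + 1 = 71/28 ≈ 2.536 bits/symbol.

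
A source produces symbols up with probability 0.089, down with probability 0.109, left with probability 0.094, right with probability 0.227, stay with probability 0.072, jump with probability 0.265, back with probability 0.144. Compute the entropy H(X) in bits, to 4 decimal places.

H = −Σ pᵢ log₂ pᵢ.
−0.089·log₂(0.089) = 0.3106
−0.109·log₂(0.109) = 0.3485
−0.094·log₂(0.094) = 0.3207
−0.227·log₂(0.227) = 0.4856
−0.072·log₂(0.072) = 0.2733
−0.265·log₂(0.265) = 0.5077
−0.144·log₂(0.144) = 0.4026
Sum ≈ 2.6490 → 2.6490 bits.

2.6490 bits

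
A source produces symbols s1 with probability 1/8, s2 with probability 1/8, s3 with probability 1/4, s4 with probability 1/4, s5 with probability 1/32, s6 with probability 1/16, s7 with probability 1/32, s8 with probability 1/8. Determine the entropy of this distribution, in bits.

2.6875 bits

Each probability is a power of 1/2, so log₂(1/p) is an integer.
H = Σ p·log₂(1/p) = 1/8·3 + 1/8·3 + 1/4·2 + 1/4·2 + 1/32·5 + 1/16·4 + 1/32·5 + 1/8·3 = 2.6875 bits.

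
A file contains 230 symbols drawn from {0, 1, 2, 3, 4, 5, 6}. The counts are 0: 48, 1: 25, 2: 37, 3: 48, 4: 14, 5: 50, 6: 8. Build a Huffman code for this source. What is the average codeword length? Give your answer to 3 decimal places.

Probabilities are the counts divided by 230.
Repeatedly combine the two least-probable nodes; the expected code length is the sum of the merged weights.
merge 4/115 + 7/115 → 11/115
merge 11/115 + 5/46 → 47/230
merge 37/230 + 47/230 → 42/115
merge 24/115 + 24/115 → 48/115
merge 5/23 + 42/115 → 67/115
merge 48/115 + 67/115 → 1
L = 11/115 + 47/230 + 42/115 + 48/115 + 67/115 + 1 = 613/230 ≈ 2.665 bits/symbol.

2.665 bits/symbol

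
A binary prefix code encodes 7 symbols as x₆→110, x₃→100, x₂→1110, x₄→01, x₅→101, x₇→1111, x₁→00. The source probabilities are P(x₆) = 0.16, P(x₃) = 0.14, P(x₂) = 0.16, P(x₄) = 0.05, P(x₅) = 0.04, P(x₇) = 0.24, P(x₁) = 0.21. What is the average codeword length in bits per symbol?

3.14 bits/symbol

L̄ = Σ pᵢ·ℓᵢ = 0.16·3 + 0.14·3 + 0.16·4 + 0.05·2 + 0.04·3 + 0.24·4 + 0.21·2 = 3.14 bits/symbol.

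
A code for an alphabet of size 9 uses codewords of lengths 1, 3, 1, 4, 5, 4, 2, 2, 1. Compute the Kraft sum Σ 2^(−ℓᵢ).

With common denominator 2^5 = 32: Σ 2^(−ℓᵢ) = 16/32 + 4/32 + 16/32 + 2/32 + 1/32 + 2/32 + 8/32 + 8/32 + 16/32 = 73/32 = 2.28125.

2.28125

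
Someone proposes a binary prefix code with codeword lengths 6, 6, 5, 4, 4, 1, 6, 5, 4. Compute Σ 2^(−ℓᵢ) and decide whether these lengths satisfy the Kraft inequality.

0.796875; yes

With common denominator 2^6 = 64: Σ 2^(−ℓᵢ) = 1/64 + 1/64 + 2/64 + 4/64 + 4/64 + 32/64 + 1/64 + 2/64 + 4/64 = 51/64 = 0.796875.
Kraft's inequality requires Σ ≤ 1; here Σ = 0.796875 ≤ 1, so such a prefix code exists.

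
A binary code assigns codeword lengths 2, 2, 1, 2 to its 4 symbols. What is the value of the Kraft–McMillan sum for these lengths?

With common denominator 2^2 = 4: Σ 2^(−ℓᵢ) = 1/4 + 1/4 + 2/4 + 1/4 = 5/4 = 1.25.

1.25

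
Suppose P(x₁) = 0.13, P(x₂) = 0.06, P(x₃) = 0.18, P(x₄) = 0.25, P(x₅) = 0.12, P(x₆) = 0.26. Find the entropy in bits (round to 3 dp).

2.444 bits

H = −Σ pᵢ log₂ pᵢ.
−0.13·log₂(0.13) = 0.3826
−0.06·log₂(0.06) = 0.2435
−0.18·log₂(0.18) = 0.4453
−0.25·log₂(0.25) = 0.5000
−0.12·log₂(0.12) = 0.3671
−0.26·log₂(0.26) = 0.5053
Sum ≈ 2.4438 → 2.444 bits.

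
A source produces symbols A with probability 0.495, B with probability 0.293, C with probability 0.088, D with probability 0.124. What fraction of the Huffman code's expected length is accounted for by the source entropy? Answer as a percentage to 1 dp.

99.2%

Entropy H = −Σ p log₂ p ≈ 1.7031 bits.
Huffman merges: 11/125+31/250→53/250; 53/250+293/1000→101/200; 99/200+101/200→1. L = 1717/1000 ≈ 1.7170.
Efficiency = H/L = 1.7031/1.7170 = 99.2%.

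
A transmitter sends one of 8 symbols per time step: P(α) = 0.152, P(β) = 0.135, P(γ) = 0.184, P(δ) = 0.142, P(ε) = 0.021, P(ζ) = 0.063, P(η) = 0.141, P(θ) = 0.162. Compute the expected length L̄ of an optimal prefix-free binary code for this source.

2.9 bits/symbol

Repeatedly combine the two least-probable nodes; the expected code length is the sum of the merged weights.
merge 21/1000 + 63/1000 → 21/250
merge 21/250 + 27/200 → 219/1000
merge 141/1000 + 71/500 → 283/1000
merge 19/125 + 81/500 → 157/500
merge 23/125 + 219/1000 → 403/1000
merge 283/1000 + 157/500 → 597/1000
merge 403/1000 + 597/1000 → 1
L = 21/250 + 219/1000 + 283/1000 + 157/500 + 403/1000 + 597/1000 + 1 = 29/10 = 2.9 bits/symbol.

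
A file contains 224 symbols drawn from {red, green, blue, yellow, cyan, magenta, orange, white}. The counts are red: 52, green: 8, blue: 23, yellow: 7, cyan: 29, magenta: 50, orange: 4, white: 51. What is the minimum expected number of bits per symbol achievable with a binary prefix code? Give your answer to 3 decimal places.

2.638 bits/symbol

Probabilities are the counts divided by 224.
Repeatedly combine the two least-probable nodes; the expected code length is the sum of the merged weights.
merge 1/56 + 1/32 → 11/224
merge 1/28 + 11/224 → 19/224
merge 19/224 + 23/224 → 3/16
merge 29/224 + 3/16 → 71/224
merge 25/112 + 51/224 → 101/224
merge 13/56 + 71/224 → 123/224
merge 101/224 + 123/224 → 1
L = 11/224 + 19/224 + 3/16 + 71/224 + 101/224 + 123/224 + 1 = 591/224 ≈ 2.638 bits/symbol.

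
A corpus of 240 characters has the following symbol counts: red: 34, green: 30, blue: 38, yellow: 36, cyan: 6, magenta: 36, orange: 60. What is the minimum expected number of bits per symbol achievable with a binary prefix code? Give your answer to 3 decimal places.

Probabilities are the counts divided by 240.
Repeatedly combine the two least-probable nodes; the expected code length is the sum of the merged weights.
merge 1/40 + 1/8 → 3/20
merge 17/120 + 3/20 → 7/24
merge 3/20 + 3/20 → 3/10
merge 19/120 + 1/4 → 49/120
merge 7/24 + 3/10 → 71/120
merge 49/120 + 71/120 → 1
L = 3/20 + 7/24 + 3/10 + 49/120 + 71/120 + 1 = 329/120 ≈ 2.742 bits/symbol.

2.742 bits/symbol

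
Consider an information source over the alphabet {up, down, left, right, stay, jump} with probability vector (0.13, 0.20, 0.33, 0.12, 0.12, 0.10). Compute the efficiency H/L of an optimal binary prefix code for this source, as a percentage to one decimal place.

98.8%

Entropy H = −Σ p log₂ p ≈ 2.4412 bits.
Huffman merges: 1/10+3/25→11/50; 3/25+13/100→1/4; 1/5+11/50→21/50; 1/4+33/100→29/50; 21/50+29/50→1. L = 247/100 ≈ 2.4700.
Efficiency = H/L = 2.4412/2.4700 = 98.8%.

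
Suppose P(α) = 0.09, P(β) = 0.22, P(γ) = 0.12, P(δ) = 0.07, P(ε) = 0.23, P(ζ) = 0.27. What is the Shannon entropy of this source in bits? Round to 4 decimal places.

H = −Σ pᵢ log₂ pᵢ.
−0.09·log₂(0.09) = 0.3127
−0.22·log₂(0.22) = 0.4806
−0.12·log₂(0.12) = 0.3671
−0.07·log₂(0.07) = 0.2686
−0.23·log₂(0.23) = 0.4877
−0.27·log₂(0.27) = 0.5100
Sum ≈ 2.4265 → 2.4265 bits.

2.4265 bits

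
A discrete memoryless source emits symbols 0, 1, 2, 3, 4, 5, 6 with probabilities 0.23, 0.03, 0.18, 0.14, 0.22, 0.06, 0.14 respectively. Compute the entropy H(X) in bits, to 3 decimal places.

H = −Σ pᵢ log₂ pᵢ.
−0.23·log₂(0.23) = 0.4877
−0.03·log₂(0.03) = 0.1518
−0.18·log₂(0.18) = 0.4453
−0.14·log₂(0.14) = 0.3971
−0.22·log₂(0.22) = 0.4806
−0.06·log₂(0.06) = 0.2435
−0.14·log₂(0.14) = 0.3971
Sum ≈ 2.6031 → 2.603 bits.

2.603 bits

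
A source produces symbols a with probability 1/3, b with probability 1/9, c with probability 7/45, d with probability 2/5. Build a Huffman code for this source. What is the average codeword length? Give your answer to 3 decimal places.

Repeatedly combine the two least-probable nodes; the expected code length is the sum of the merged weights.
merge 1/9 + 7/45 → 4/15
merge 4/15 + 1/3 → 3/5
merge 2/5 + 3/5 → 1
L = 4/15 + 3/5 + 1 = 28/15 ≈ 1.867 bits/symbol.

1.867 bits/symbol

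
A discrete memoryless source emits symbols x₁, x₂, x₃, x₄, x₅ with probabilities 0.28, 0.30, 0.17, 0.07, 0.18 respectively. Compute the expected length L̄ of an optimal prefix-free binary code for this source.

Repeatedly combine the two least-probable nodes; the expected code length is the sum of the merged weights.
merge 7/100 + 17/100 → 6/25
merge 9/50 + 6/25 → 21/50
merge 7/25 + 3/10 → 29/50
merge 21/50 + 29/50 → 1
L = 6/25 + 21/50 + 29/50 + 1 = 56/25 = 2.24 bits/symbol.

2.24 bits/symbol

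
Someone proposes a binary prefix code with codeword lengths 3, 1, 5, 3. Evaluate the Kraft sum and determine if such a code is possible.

0.78125; yes

With common denominator 2^5 = 32: Σ 2^(−ℓᵢ) = 4/32 + 16/32 + 1/32 + 4/32 = 25/32 = 0.78125.
Kraft's inequality requires Σ ≤ 1; here Σ = 0.78125 ≤ 1, so such a prefix code exists.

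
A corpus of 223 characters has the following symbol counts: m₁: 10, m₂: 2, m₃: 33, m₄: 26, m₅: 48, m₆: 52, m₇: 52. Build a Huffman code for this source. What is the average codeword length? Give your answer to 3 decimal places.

2.543 bits/symbol

Probabilities are the counts divided by 223.
Repeatedly combine the two least-probable nodes; the expected code length is the sum of the merged weights.
merge 2/223 + 10/223 → 12/223
merge 12/223 + 26/223 → 38/223
merge 33/223 + 38/223 → 71/223
merge 48/223 + 52/223 → 100/223
merge 52/223 + 71/223 → 123/223
merge 100/223 + 123/223 → 1
L = 12/223 + 38/223 + 71/223 + 100/223 + 123/223 + 1 = 567/223 ≈ 2.543 bits/symbol.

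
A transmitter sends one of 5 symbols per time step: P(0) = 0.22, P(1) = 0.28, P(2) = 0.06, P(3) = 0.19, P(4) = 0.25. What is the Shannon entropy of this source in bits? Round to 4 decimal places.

H = −Σ pᵢ log₂ pᵢ.
−0.22·log₂(0.22) = 0.4806
−0.28·log₂(0.28) = 0.5142
−0.06·log₂(0.06) = 0.2435
−0.19·log₂(0.19) = 0.4552
−0.25·log₂(0.25) = 0.5000
Sum ≈ 2.1936 → 2.1936 bits.

2.1936 bits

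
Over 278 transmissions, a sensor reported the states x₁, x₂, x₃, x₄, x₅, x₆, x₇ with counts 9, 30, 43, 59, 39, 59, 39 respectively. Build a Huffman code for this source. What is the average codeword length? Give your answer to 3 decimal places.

Probabilities are the counts divided by 278.
Repeatedly combine the two least-probable nodes; the expected code length is the sum of the merged weights.
merge 9/278 + 15/139 → 39/278
merge 39/278 + 39/278 → 39/139
merge 39/278 + 43/278 → 41/139
merge 59/278 + 59/278 → 59/139
merge 39/139 + 41/139 → 80/139
merge 59/139 + 80/139 → 1
L = 39/278 + 39/139 + 41/139 + 59/139 + 80/139 + 1 = 755/278 ≈ 2.716 bits/symbol.

2.716 bits/symbol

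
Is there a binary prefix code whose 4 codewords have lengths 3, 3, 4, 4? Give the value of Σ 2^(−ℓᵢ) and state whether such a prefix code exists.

0.375; yes

With common denominator 2^4 = 16: Σ 2^(−ℓᵢ) = 2/16 + 2/16 + 1/16 + 1/16 = 6/16 = 0.375.
Kraft's inequality requires Σ ≤ 1; here Σ = 0.375 ≤ 1, so such a prefix code exists.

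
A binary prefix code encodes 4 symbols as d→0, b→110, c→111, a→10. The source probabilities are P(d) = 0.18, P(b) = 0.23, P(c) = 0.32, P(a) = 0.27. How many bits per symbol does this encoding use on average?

L̄ = Σ pᵢ·ℓᵢ = 0.18·1 + 0.23·3 + 0.32·3 + 0.27·2 = 2.37 bits/symbol.

2.37 bits/symbol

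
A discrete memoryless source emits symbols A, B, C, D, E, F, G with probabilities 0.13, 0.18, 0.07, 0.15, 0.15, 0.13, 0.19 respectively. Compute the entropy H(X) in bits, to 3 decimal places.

H = −Σ pᵢ log₂ pᵢ.
−0.13·log₂(0.13) = 0.3826
−0.18·log₂(0.18) = 0.4453
−0.07·log₂(0.07) = 0.2686
−0.15·log₂(0.15) = 0.4105
−0.15·log₂(0.15) = 0.4105
−0.13·log₂(0.13) = 0.3826
−0.19·log₂(0.19) = 0.4552
Sum ≈ 2.7555 → 2.755 bits.

2.755 bits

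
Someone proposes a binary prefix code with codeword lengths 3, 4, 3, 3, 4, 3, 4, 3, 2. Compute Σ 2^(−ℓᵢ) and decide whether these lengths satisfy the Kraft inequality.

With common denominator 2^4 = 16: Σ 2^(−ℓᵢ) = 2/16 + 1/16 + 2/16 + 2/16 + 1/16 + 2/16 + 1/16 + 2/16 + 4/16 = 17/16 = 1.0625.
Kraft's inequality requires Σ ≤ 1; here Σ = 1.0625 > 1, so no such prefix code exists.

1.0625; no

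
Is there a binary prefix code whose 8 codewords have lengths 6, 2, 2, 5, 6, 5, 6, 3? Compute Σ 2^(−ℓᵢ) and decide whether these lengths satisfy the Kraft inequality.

0.734375; yes

With common denominator 2^6 = 64: Σ 2^(−ℓᵢ) = 1/64 + 16/64 + 16/64 + 2/64 + 1/64 + 2/64 + 1/64 + 8/64 = 47/64 = 0.734375.
Kraft's inequality requires Σ ≤ 1; here Σ = 0.734375 ≤ 1, so such a prefix code exists.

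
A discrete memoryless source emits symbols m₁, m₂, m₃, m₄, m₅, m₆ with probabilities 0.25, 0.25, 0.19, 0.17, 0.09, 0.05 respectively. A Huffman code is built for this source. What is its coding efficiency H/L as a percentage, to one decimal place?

Entropy H = −Σ p log₂ p ≈ 2.4186 bits.
Huffman merges: 1/20+9/100→7/50; 7/50+17/100→31/100; 19/100+1/4→11/25; 1/4+31/100→14/25; 11/25+14/25→1. L = 49/20 ≈ 2.4500.
Efficiency = H/L = 2.4186/2.4500 = 98.7%.

98.7%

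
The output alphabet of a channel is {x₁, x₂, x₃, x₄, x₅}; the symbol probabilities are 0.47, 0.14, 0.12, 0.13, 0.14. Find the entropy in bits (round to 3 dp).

H = −Σ pᵢ log₂ pᵢ.
−0.47·log₂(0.47) = 0.5120
−0.14·log₂(0.14) = 0.3971
−0.12·log₂(0.12) = 0.3671
−0.13·log₂(0.13) = 0.3826
−0.14·log₂(0.14) = 0.3971
Sum ≈ 2.0559 → 2.056 bits.

2.056 bits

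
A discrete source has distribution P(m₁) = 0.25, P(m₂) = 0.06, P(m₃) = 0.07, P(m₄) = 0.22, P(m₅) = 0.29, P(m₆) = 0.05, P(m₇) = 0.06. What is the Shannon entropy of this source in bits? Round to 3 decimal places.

2.470 bits

H = −Σ pᵢ log₂ pᵢ.
−0.25·log₂(0.25) = 0.5000
−0.06·log₂(0.06) = 0.2435
−0.07·log₂(0.07) = 0.2686
−0.22·log₂(0.22) = 0.4806
−0.29·log₂(0.29) = 0.5179
−0.05·log₂(0.05) = 0.2161
−0.06·log₂(0.06) = 0.2435
Sum ≈ 2.4702 → 2.470 bits.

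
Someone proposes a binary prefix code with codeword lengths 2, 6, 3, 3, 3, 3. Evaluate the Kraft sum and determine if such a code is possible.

With common denominator 2^6 = 64: Σ 2^(−ℓᵢ) = 16/64 + 1/64 + 8/64 + 8/64 + 8/64 + 8/64 = 49/64 = 0.765625.
Kraft's inequality requires Σ ≤ 1; here Σ = 0.765625 ≤ 1, so such a prefix code exists.

0.765625; yes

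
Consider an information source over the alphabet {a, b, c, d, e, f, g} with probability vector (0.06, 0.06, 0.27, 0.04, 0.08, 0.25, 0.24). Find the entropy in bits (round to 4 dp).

2.4685 bits

H = −Σ pᵢ log₂ pᵢ.
−0.06·log₂(0.06) = 0.2435
−0.06·log₂(0.06) = 0.2435
−0.27·log₂(0.27) = 0.5100
−0.04·log₂(0.04) = 0.1858
−0.08·log₂(0.08) = 0.2915
−0.25·log₂(0.25) = 0.5000
−0.24·log₂(0.24) = 0.4941
Sum ≈ 2.4685 → 2.4685 bits.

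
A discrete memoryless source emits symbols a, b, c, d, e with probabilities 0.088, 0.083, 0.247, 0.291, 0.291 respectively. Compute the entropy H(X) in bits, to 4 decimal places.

2.1414 bits

H = −Σ pᵢ log₂ pᵢ.
−0.088·log₂(0.088) = 0.3086
−0.083·log₂(0.083) = 0.2980
−0.247·log₂(0.247) = 0.4983
−0.291·log₂(0.291) = 0.5182
−0.291·log₂(0.291) = 0.5182
Sum ≈ 2.1414 → 2.1414 bits.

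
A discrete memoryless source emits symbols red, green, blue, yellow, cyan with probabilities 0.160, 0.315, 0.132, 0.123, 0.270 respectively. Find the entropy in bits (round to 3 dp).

H = −Σ pᵢ log₂ pᵢ.
−0.160·log₂(0.160) = 0.4230
−0.315·log₂(0.315) = 0.5250
−0.132·log₂(0.132) = 0.3856
−0.123·log₂(0.123) = 0.3719
−0.270·log₂(0.270) = 0.5100
Sum ≈ 2.2155 → 2.215 bits.

2.215 bits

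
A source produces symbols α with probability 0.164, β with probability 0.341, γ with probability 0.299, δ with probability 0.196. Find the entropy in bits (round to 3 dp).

H = −Σ pᵢ log₂ pᵢ.
−0.164·log₂(0.164) = 0.4278
−0.341·log₂(0.341) = 0.5293
−0.299·log₂(0.299) = 0.5208
−0.196·log₂(0.196) = 0.4608
Sum ≈ 1.9386 → 1.939 bits.

1.939 bits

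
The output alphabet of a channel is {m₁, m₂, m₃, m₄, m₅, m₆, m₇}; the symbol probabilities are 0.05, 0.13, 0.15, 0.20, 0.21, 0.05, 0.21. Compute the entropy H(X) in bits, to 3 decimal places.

2.635 bits

H = −Σ pᵢ log₂ pᵢ.
−0.05·log₂(0.05) = 0.2161
−0.13·log₂(0.13) = 0.3826
−0.15·log₂(0.15) = 0.4105
−0.20·log₂(0.20) = 0.4644
−0.21·log₂(0.21) = 0.4728
−0.05·log₂(0.05) = 0.2161
−0.21·log₂(0.21) = 0.4728
Sum ≈ 2.6354 → 2.635 bits.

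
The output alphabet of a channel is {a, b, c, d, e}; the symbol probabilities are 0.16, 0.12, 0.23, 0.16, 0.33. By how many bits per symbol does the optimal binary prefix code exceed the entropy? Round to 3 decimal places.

Entropy H = −Σ p log₂ p ≈ 2.2286 bits.
Huffman merges: 3/25+4/25→7/25; 4/25+23/100→39/100; 7/25+33/100→61/100; 39/100+61/100→1. L = 57/25 ≈ 2.2800.
L − H = 2.2800 − 2.2286 = 0.051 bits.

0.051 bits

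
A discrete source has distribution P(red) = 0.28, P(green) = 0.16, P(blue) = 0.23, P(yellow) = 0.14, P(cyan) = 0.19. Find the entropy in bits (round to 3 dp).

2.277 bits

H = −Σ pᵢ log₂ pᵢ.
−0.28·log₂(0.28) = 0.5142
−0.16·log₂(0.16) = 0.4230
−0.23·log₂(0.23) = 0.4877
−0.14·log₂(0.14) = 0.3971
−0.19·log₂(0.19) = 0.4552
Sum ≈ 2.2772 → 2.277 bits.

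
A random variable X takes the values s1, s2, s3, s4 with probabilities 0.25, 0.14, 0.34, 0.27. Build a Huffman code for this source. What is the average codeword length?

2 bits/symbol

Repeatedly combine the two least-probable nodes; the expected code length is the sum of the merged weights.
merge 7/50 + 1/4 → 39/100
merge 27/100 + 17/50 → 61/100
merge 39/100 + 61/100 → 1
L = 39/100 + 61/100 + 1 = 2 bits/symbol.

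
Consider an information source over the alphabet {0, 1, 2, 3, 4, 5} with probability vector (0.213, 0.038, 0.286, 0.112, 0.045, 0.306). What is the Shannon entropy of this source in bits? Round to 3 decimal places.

H = −Σ pᵢ log₂ pᵢ.
−0.213·log₂(0.213) = 0.4752
−0.038·log₂(0.038) = 0.1793
−0.286·log₂(0.286) = 0.5165
−0.112·log₂(0.112) = 0.3537
−0.045·log₂(0.045) = 0.2013
−0.306·log₂(0.306) = 0.5228
Sum ≈ 2.2488 → 2.249 bits.

2.249 bits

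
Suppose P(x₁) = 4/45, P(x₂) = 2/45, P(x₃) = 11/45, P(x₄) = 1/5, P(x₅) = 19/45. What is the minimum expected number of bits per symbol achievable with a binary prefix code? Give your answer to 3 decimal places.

2.044 bits/symbol

Repeatedly combine the two least-probable nodes; the expected code length is the sum of the merged weights.
merge 2/45 + 4/45 → 2/15
merge 2/15 + 1/5 → 1/3
merge 11/45 + 1/3 → 26/45
merge 19/45 + 26/45 → 1
L = 2/15 + 1/3 + 26/45 + 1 = 92/45 ≈ 2.044 bits/symbol.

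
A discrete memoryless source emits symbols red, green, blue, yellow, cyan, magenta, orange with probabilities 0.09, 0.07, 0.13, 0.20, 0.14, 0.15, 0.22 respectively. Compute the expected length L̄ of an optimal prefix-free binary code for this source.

Repeatedly combine the two least-probable nodes; the expected code length is the sum of the merged weights.
merge 7/100 + 9/100 → 4/25
merge 13/100 + 7/50 → 27/100
merge 3/20 + 4/25 → 31/100
merge 1/5 + 11/50 → 21/50
merge 27/100 + 31/100 → 29/50
merge 21/50 + 29/50 → 1
L = 4/25 + 27/100 + 31/100 + 21/50 + 29/50 + 1 = 137/50 = 2.74 bits/symbol.

2.74 bits/symbol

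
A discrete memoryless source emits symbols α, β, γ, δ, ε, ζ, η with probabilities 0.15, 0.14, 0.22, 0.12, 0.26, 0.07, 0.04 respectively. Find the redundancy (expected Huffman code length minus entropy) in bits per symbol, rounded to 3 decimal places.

Entropy H = −Σ p log₂ p ≈ 2.6149 bits.
Huffman merges: 1/25+7/100→11/100; 11/100+3/25→23/100; 7/50+3/20→29/100; 11/50+23/100→9/20; 13/50+29/100→11/20; 9/20+11/20→1. L = 263/100 ≈ 2.6300.
L − H = 2.6300 − 2.6149 = 0.015 bits.

0.015 bits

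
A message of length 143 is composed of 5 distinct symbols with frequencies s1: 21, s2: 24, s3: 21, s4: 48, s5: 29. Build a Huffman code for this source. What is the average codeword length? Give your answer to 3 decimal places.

Probabilities are the counts divided by 143.
Repeatedly combine the two least-probable nodes; the expected code length is the sum of the merged weights.
merge 21/143 + 21/143 → 42/143
merge 24/143 + 29/143 → 53/143
merge 42/143 + 48/143 → 90/143
merge 53/143 + 90/143 → 1
L = 42/143 + 53/143 + 90/143 + 1 = 328/143 ≈ 2.294 bits/symbol.

2.294 bits/symbol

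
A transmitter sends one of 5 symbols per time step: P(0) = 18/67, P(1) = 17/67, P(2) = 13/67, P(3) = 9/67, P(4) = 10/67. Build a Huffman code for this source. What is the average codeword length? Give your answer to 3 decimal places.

Repeatedly combine the two least-probable nodes; the expected code length is the sum of the merged weights.
merge 9/67 + 10/67 → 19/67
merge 13/67 + 17/67 → 30/67
merge 18/67 + 19/67 → 37/67
merge 30/67 + 37/67 → 1
L = 19/67 + 30/67 + 37/67 + 1 = 153/67 ≈ 2.284 bits/symbol.

2.284 bits/symbol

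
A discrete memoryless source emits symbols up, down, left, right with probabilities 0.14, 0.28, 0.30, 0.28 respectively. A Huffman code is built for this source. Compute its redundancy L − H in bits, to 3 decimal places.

0.053 bits

Entropy H = −Σ p log₂ p ≈ 1.9466 bits.
Huffman merges: 7/50+7/25→21/50; 7/25+3/10→29/50; 21/50+29/50→1. L = 2 ≈ 2.0000.
L − H = 2.0000 − 1.9466 = 0.053 bits.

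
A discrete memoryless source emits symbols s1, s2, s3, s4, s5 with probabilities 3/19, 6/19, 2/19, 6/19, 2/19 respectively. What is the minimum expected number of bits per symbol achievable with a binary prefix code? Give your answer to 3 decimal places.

2.211 bits/symbol

Repeatedly combine the two least-probable nodes; the expected code length is the sum of the merged weights.
merge 2/19 + 2/19 → 4/19
merge 3/19 + 4/19 → 7/19
merge 6/19 + 6/19 → 12/19
merge 7/19 + 12/19 → 1
L = 4/19 + 7/19 + 12/19 + 1 = 42/19 ≈ 2.211 bits/symbol.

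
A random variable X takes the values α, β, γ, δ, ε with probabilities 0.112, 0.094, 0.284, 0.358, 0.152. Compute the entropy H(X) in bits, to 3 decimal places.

H = −Σ pᵢ log₂ pᵢ.
−0.112·log₂(0.112) = 0.3537
−0.094·log₂(0.094) = 0.3207
−0.284·log₂(0.284) = 0.5158
−0.358·log₂(0.358) = 0.5305
−0.152·log₂(0.152) = 0.4131
Sum ≈ 2.1338 → 2.134 bits.

2.134 bits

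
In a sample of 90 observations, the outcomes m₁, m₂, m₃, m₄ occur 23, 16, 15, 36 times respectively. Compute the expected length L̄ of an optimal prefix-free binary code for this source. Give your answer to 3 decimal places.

Probabilities are the counts divided by 90.
Repeatedly combine the two least-probable nodes; the expected code length is the sum of the merged weights.
merge 1/6 + 8/45 → 31/90
merge 23/90 + 31/90 → 3/5
merge 2/5 + 3/5 → 1
L = 31/90 + 3/5 + 1 = 35/18 ≈ 1.944 bits/symbol.

1.944 bits/symbol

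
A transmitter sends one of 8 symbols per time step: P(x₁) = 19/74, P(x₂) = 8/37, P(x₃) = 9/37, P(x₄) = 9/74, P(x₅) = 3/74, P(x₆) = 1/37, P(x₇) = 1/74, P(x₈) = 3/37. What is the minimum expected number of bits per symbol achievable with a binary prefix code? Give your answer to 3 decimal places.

2.568 bits/symbol

Repeatedly combine the two least-probable nodes; the expected code length is the sum of the merged weights.
merge 1/74 + 1/37 → 3/74
merge 3/74 + 3/74 → 3/37
merge 3/37 + 3/37 → 6/37
merge 9/74 + 6/37 → 21/74
merge 8/37 + 9/37 → 17/37
merge 19/74 + 21/74 → 20/37
merge 17/37 + 20/37 → 1
L = 3/74 + 3/37 + 6/37 + 21/74 + 17/37 + 20/37 + 1 = 95/37 ≈ 2.568 bits/symbol.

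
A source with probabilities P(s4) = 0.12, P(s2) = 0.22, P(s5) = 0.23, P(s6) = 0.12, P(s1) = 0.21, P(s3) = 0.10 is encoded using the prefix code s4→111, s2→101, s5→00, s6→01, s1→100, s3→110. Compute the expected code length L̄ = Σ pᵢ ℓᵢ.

2.65 bits/symbol

L̄ = Σ pᵢ·ℓᵢ = 0.12·3 + 0.22·3 + 0.23·2 + 0.12·2 + 0.21·3 + 0.10·3 = 2.65 bits/symbol.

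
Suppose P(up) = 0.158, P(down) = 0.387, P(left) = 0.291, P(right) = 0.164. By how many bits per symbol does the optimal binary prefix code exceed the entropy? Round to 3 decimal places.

0.038 bits

Entropy H = −Σ p log₂ p ≈ 1.8966 bits.
Huffman merges: 79/500+41/250→161/500; 291/1000+161/500→613/1000; 387/1000+613/1000→1. L = 387/200 ≈ 1.9350.
L − H = 1.9350 − 1.8966 = 0.038 bits.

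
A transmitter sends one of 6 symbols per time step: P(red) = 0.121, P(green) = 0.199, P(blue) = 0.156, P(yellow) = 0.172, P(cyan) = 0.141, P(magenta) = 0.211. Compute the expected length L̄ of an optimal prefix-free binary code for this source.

Repeatedly combine the two least-probable nodes; the expected code length is the sum of the merged weights.
merge 121/1000 + 141/1000 → 131/500
merge 39/250 + 43/250 → 41/125
merge 199/1000 + 211/1000 → 41/100
merge 131/500 + 41/125 → 59/100
merge 41/100 + 59/100 → 1
L = 131/500 + 41/125 + 41/100 + 59/100 + 1 = 259/100 = 2.59 bits/symbol.

2.59 bits/symbol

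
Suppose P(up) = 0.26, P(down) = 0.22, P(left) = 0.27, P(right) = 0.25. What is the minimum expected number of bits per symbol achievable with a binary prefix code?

Repeatedly combine the two least-probable nodes; the expected code length is the sum of the merged weights.
merge 11/50 + 1/4 → 47/100
merge 13/50 + 27/100 → 53/100
merge 47/100 + 53/100 → 1
L = 47/100 + 53/100 + 1 = 2 bits/symbol.

2 bits/symbol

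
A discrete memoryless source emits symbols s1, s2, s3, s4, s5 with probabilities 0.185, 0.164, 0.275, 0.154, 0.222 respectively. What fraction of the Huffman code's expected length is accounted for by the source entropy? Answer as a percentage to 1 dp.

Entropy H = −Σ p log₂ p ≈ 2.2880 bits.
Huffman merges: 77/500+41/250→159/500; 37/200+111/500→407/1000; 11/40+159/500→593/1000; 407/1000+593/1000→1. L = 1159/500 ≈ 2.3180.
Efficiency = H/L = 2.2880/2.3180 = 98.7%.

98.7%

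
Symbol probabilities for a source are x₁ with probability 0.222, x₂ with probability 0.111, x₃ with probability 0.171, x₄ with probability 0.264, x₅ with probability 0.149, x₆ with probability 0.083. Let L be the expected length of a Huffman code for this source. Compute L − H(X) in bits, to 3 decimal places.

Entropy H = −Σ p log₂ p ≈ 2.4843 bits.
Huffman merges: 83/1000+111/1000→97/500; 149/1000+171/1000→8/25; 97/500+111/500→52/125; 33/125+8/25→73/125; 52/125+73/125→1. L = 1257/500 ≈ 2.5140.
L − H = 2.5140 − 2.4843 = 0.030 bits.

0.030 bits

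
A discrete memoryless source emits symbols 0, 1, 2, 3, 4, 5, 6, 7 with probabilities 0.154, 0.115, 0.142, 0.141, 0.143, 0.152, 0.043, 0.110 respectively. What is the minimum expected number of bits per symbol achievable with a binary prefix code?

Repeatedly combine the two least-probable nodes; the expected code length is the sum of the merged weights.
merge 43/1000 + 11/100 → 153/1000
merge 23/200 + 141/1000 → 32/125
merge 71/500 + 143/1000 → 57/200
merge 19/125 + 153/1000 → 61/200
merge 77/500 + 32/125 → 41/100
merge 57/200 + 61/200 → 59/100
merge 41/100 + 59/100 → 1
L = 153/1000 + 32/125 + 57/200 + 61/200 + 41/100 + 59/100 + 1 = 2999/1000 = 2.999 bits/symbol.

2.999 bits/symbol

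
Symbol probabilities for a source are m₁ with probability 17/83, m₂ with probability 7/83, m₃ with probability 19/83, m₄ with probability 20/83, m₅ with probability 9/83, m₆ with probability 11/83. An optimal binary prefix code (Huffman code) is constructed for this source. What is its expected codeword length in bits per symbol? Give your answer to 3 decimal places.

Repeatedly combine the two least-probable nodes; the expected code length is the sum of the merged weights.
merge 7/83 + 9/83 → 16/83
merge 11/83 + 16/83 → 27/83
merge 17/83 + 19/83 → 36/83
merge 20/83 + 27/83 → 47/83
merge 36/83 + 47/83 → 1
L = 16/83 + 27/83 + 36/83 + 47/83 + 1 = 209/83 ≈ 2.518 bits/symbol.

2.518 bits/symbol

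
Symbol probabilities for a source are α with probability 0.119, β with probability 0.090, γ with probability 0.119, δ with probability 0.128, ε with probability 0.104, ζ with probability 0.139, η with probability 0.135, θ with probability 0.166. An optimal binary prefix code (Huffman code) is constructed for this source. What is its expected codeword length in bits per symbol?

Repeatedly combine the two least-probable nodes; the expected code length is the sum of the merged weights.
merge 9/100 + 13/125 → 97/500
merge 119/1000 + 119/1000 → 119/500
merge 16/125 + 27/200 → 263/1000
merge 139/1000 + 83/500 → 61/200
merge 97/500 + 119/500 → 54/125
merge 263/1000 + 61/200 → 71/125
merge 54/125 + 71/125 → 1
L = 97/500 + 119/500 + 263/1000 + 61/200 + 54/125 + 71/125 + 1 = 3 bits/symbol.

3 bits/symbol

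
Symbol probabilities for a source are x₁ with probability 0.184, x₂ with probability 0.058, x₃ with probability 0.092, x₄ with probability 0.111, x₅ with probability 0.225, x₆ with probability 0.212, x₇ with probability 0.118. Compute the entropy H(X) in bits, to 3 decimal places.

2.679 bits

H = −Σ pᵢ log₂ pᵢ.
−0.184·log₂(0.184) = 0.4494
−0.058·log₂(0.058) = 0.2383
−0.092·log₂(0.092) = 0.3167
−0.111·log₂(0.111) = 0.3520
−0.225·log₂(0.225) = 0.4842
−0.212·log₂(0.212) = 0.4744
−0.118·log₂(0.118) = 0.3638
Sum ≈ 2.6788 → 2.679 bits.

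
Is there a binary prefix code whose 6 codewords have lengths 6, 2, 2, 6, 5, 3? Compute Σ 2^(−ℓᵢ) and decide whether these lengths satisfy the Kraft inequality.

With common denominator 2^6 = 64: Σ 2^(−ℓᵢ) = 1/64 + 16/64 + 16/64 + 1/64 + 2/64 + 8/64 = 44/64 = 0.6875.
Kraft's inequality requires Σ ≤ 1; here Σ = 0.6875 ≤ 1, so such a prefix code exists.

0.6875; yes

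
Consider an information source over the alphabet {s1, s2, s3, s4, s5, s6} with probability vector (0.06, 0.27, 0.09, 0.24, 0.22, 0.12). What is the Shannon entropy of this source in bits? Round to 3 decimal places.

H = −Σ pᵢ log₂ pᵢ.
−0.06·log₂(0.06) = 0.2435
−0.27·log₂(0.27) = 0.5100
−0.09·log₂(0.09) = 0.3127
−0.24·log₂(0.24) = 0.4941
−0.22·log₂(0.22) = 0.4806
−0.12·log₂(0.12) = 0.3671
Sum ≈ 2.4080 → 2.408 bits.

2.408 bits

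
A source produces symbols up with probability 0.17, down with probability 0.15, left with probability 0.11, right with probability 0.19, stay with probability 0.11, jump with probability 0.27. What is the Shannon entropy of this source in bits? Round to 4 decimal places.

H = −Σ pᵢ log₂ pᵢ.
−0.17·log₂(0.17) = 0.4346
−0.15·log₂(0.15) = 0.4105
−0.11·log₂(0.11) = 0.3503
−0.19·log₂(0.19) = 0.4552
−0.11·log₂(0.11) = 0.3503
−0.27·log₂(0.27) = 0.5100
Sum ≈ 2.5110 → 2.5110 bits.

2.5110 bits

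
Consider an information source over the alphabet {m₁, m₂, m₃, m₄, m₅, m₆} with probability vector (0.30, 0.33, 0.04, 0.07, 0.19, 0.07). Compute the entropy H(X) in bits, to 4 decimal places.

2.2270 bits

H = −Σ pᵢ log₂ pᵢ.
−0.30·log₂(0.30) = 0.5211
−0.33·log₂(0.33) = 0.5278
−0.04·log₂(0.04) = 0.1858
−0.07·log₂(0.07) = 0.2686
−0.19·log₂(0.19) = 0.4552
−0.07·log₂(0.07) = 0.2686
Sum ≈ 2.2270 → 2.2270 bits.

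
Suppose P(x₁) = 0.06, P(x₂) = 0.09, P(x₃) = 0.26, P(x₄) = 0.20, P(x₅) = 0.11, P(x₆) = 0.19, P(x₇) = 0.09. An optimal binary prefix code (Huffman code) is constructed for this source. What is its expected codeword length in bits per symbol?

2.69 bits/symbol

Repeatedly combine the two least-probable nodes; the expected code length is the sum of the merged weights.
merge 3/50 + 9/100 → 3/20
merge 9/100 + 11/100 → 1/5
merge 3/20 + 19/100 → 17/50
merge 1/5 + 1/5 → 2/5
merge 13/50 + 17/50 → 3/5
merge 2/5 + 3/5 → 1
L = 3/20 + 1/5 + 17/50 + 2/5 + 3/5 + 1 = 269/100 = 2.69 bits/symbol.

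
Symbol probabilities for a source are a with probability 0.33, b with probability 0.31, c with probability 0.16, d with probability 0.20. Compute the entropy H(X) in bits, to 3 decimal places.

H = −Σ pᵢ log₂ pᵢ.
−0.33·log₂(0.33) = 0.5278
−0.31·log₂(0.31) = 0.5238
−0.16·log₂(0.16) = 0.4230
−0.20·log₂(0.20) = 0.4644
Sum ≈ 1.9390 → 1.939 bits.

1.939 bits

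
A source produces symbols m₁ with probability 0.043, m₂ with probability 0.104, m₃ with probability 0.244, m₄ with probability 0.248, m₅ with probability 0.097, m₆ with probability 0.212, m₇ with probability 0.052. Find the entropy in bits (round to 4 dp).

2.5529 bits

H = −Σ pᵢ log₂ pᵢ.
−0.043·log₂(0.043) = 0.1952
−0.104·log₂(0.104) = 0.3396
−0.244·log₂(0.244) = 0.4966
−0.248·log₂(0.248) = 0.4989
−0.097·log₂(0.097) = 0.3265
−0.212·log₂(0.212) = 0.4744
−0.052·log₂(0.052) = 0.2218
Sum ≈ 2.5529 → 2.5529 bits.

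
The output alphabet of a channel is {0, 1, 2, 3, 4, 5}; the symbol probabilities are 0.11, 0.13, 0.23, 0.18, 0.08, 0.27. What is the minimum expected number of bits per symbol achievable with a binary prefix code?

Repeatedly combine the two least-probable nodes; the expected code length is the sum of the merged weights.
merge 2/25 + 11/100 → 19/100
merge 13/100 + 9/50 → 31/100
merge 19/100 + 23/100 → 21/50
merge 27/100 + 31/100 → 29/50
merge 21/50 + 29/50 → 1
L = 19/100 + 31/100 + 21/50 + 29/50 + 1 = 5/2 = 2.5 bits/symbol.

2.5 bits/symbol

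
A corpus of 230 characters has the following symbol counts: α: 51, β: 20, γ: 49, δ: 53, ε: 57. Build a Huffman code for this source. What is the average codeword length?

2.3 bits/symbol

Probabilities are the counts divided by 230.
Repeatedly combine the two least-probable nodes; the expected code length is the sum of the merged weights.
merge 2/23 + 49/230 → 3/10
merge 51/230 + 53/230 → 52/115
merge 57/230 + 3/10 → 63/115
merge 52/115 + 63/115 → 1
L = 3/10 + 52/115 + 63/115 + 1 = 23/10 = 2.3 bits/symbol.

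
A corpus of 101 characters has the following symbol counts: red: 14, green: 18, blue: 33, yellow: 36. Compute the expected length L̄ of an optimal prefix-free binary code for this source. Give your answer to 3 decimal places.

1.960 bits/symbol

Probabilities are the counts divided by 101.
Repeatedly combine the two least-probable nodes; the expected code length is the sum of the merged weights.
merge 14/101 + 18/101 → 32/101
merge 32/101 + 33/101 → 65/101
merge 36/101 + 65/101 → 1
L = 32/101 + 65/101 + 1 = 198/101 ≈ 1.960 bits/symbol.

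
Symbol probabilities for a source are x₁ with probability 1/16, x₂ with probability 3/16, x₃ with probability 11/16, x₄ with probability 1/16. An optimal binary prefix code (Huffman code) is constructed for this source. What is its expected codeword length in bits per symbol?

Repeatedly combine the two least-probable nodes; the expected code length is the sum of the merged weights.
merge 1/16 + 1/16 → 1/8
merge 1/8 + 3/16 → 5/16
merge 5/16 + 11/16 → 1
L = 1/8 + 5/16 + 1 = 23/16 = 1.4375 bits/symbol.

1.4375 bits/symbol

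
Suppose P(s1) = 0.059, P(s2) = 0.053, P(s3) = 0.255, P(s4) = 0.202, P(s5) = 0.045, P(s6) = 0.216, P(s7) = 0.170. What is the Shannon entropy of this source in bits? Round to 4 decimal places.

2.5478 bits

H = −Σ pᵢ log₂ pᵢ.
−0.059·log₂(0.059) = 0.2409
−0.053·log₂(0.053) = 0.2246
−0.255·log₂(0.255) = 0.5027
−0.202·log₂(0.202) = 0.4661
−0.045·log₂(0.045) = 0.2013
−0.216·log₂(0.216) = 0.4776
−0.170·log₂(0.170) = 0.4346
Sum ≈ 2.5478 → 2.5478 bits.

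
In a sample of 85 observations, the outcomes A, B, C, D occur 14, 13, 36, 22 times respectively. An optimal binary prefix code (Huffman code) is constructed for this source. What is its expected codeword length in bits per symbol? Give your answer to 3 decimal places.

Probabilities are the counts divided by 85.
Repeatedly combine the two least-probable nodes; the expected code length is the sum of the merged weights.
merge 13/85 + 14/85 → 27/85
merge 22/85 + 27/85 → 49/85
merge 36/85 + 49/85 → 1
L = 27/85 + 49/85 + 1 = 161/85 ≈ 1.894 bits/symbol.

1.894 bits/symbol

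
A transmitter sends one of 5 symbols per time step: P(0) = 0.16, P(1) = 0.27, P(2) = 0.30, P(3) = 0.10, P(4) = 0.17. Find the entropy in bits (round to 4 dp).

H = −Σ pᵢ log₂ pᵢ.
−0.16·log₂(0.16) = 0.4230
−0.27·log₂(0.27) = 0.5100
−0.30·log₂(0.30) = 0.5211
−0.10·log₂(0.10) = 0.3322
−0.17·log₂(0.17) = 0.4346
Sum ≈ 2.2209 → 2.2209 bits.

2.2209 bits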